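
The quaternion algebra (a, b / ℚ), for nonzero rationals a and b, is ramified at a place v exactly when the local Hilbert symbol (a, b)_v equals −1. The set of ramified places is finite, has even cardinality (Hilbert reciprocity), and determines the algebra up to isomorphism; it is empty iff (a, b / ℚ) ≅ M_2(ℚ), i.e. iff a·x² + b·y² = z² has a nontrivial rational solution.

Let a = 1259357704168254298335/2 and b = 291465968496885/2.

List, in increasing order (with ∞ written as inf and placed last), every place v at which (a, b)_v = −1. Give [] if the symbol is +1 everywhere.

[2, 3, 17, 19]

Mod squares: a ≡ 51870, b ≡ 170. Check v ∈ {∞, 2, 3, 5, 7, 13, 17, 19}.
v=7: a=7^7·(≡1), b=7^4·(≡2) mod 7; (1|7)=+1, (2|7)=+1; (−1)^{7·4·3}·(+1)^4·(+1)^7 = +1.
v=19: a=19^3·(≡12), b=19^2·(≡13) mod 19; (12|19)=-1, (13|19)=-1; (−1)^{3·2·9}·(-1)^2·(-1)^3 = -1.
v=13: a=13^3·(≡9), b=13^2·(≡1) mod 13; (9|13)=+1, (1|13)=+1; (−1)^{3·2·6}·(+1)^2·(+1)^3 = +1.
v=17: a=17^4·(≡6), b=17^3·(≡7) mod 17; (6|17)=-1, (7|17)=-1; (−1)^{4·3·8}·(-1)^3·(-1)^4 = -1.
v=5: a=5^1·(≡1), b=5^1·(≡1) mod 5; (1|5)=+1, (1|5)=+1; (−1)^{1·1·2}·(+1)^1·(+1)^1 = +1.
v=3: a=3^5·(≡1), b=3^4·(≡2) mod 3; (1|3)=+1, (2|3)=-1; (−1)^{5·4·1}·(+1)^4·(-1)^5 = -1.
v=2: v_2(a)=-1, v_2(b)=-1; units ≡ 7, 5 (mod 8); ε·ε+αω+βω = 1·0+-1·1+-1·0 ≡ 1  ⇒  (a,b)_2 = -1.
v=∞: 51870 > 0 and 170 > 0  ⇒  (a,b)_∞ = +1.
|Ram(51870, 170)| = 4, even; anisotropic at {2, 3, 17, 19}.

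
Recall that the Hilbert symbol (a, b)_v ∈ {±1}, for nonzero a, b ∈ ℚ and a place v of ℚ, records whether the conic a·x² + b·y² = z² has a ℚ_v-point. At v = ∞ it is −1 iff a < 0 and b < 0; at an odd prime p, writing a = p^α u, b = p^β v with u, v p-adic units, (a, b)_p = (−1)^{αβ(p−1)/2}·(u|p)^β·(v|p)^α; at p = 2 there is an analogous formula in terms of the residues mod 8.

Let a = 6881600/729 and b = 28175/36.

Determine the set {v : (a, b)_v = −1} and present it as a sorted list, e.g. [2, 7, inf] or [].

[17, 23]

(a, b) ≡ (4301, 23) mod (ℚ^×)²; places V = {2, 3, 5, 7, 11, 17, 23, ∞}.
(a,b)_11: α=1, u≡10; β=0, v≡5 (mod 11); (10|11)=-1, (5|11)=+1; sign (−1)^0·-1^0·+1^1 = +1.
(a,b)_2: α=6, β=-2; u≡5, v≡7 (mod 8); ε(u)ε(v)=0·1, αω(v)=6·0, βω(u)=-2·1; sum ≡ 0  ⇒  +1.
(a,b)_17: α=1, u≡2; β=0, v≡3 (mod 17); (2|17)=+1, (3|17)=-1; sign (−1)^0·+1^0·-1^1 = -1.
(a,b)_23: α=1, u≡1; β=1, v≡4 (mod 23); (1|23)=+1, (4|23)=+1; sign (−1)^1·+1^1·+1^1 = -1.
(a,b)_7: α=0, u≡5; β=2, v≡1 (mod 7); (5|7)=-1, (1|7)=+1; sign (−1)^0·-1^2·+1^0 = +1.
(a,b)_5: α=2, u≡1; β=2, v≡2 (mod 5); (1|5)=+1, (2|5)=-1; sign (−1)^0·+1^2·-1^2 = +1.
(a,b)_3: α=-6, u≡2; β=-2, v≡2 (mod 3); (2|3)=-1, (2|3)=-1; sign (−1)^0·-1^-2·-1^-6 = +1.
(a,b)_∞: sgn(4301)=+, sgn(23)=+, so +1.
Ram(4301, 23) = {17, 23}; no ℚ_17-point on the conic.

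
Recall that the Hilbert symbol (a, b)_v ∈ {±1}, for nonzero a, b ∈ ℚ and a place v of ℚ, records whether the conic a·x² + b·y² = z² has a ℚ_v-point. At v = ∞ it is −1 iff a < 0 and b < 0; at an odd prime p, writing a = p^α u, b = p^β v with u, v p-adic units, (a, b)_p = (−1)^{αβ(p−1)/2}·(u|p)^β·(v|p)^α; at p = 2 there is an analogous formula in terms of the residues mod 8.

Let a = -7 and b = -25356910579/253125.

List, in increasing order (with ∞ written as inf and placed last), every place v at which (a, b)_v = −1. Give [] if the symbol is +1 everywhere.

(a, b) ≡ (-7, -312455) mod (ℚ^×)²; places V = {2, 3, 5, 7, 11, 13, 19, 23, ∞}.
(a,b)_7: α=1, u≡6; β=4, v≡1 (mod 7); (6|7)=-1, (1|7)=+1; sign (−1)^0·-1^4·+1^1 = +1.
(a,b)_13: α=0, u≡6; β=3, v≡7 (mod 13); (6|13)=-1, (7|13)=-1; sign (−1)^0·-1^3·-1^0 = -1.
(a,b)_2: α=0, β=0; u≡1, v≡1 (mod 8); ε(u)ε(v)=0·0, αω(v)=0·0, βω(u)=0·0; sum ≡ 0  ⇒  +1.
(a,b)_23: α=0, u≡16; β=1, v≡6 (mod 23); (16|23)=+1, (6|23)=+1; sign (−1)^0·+1^1·+1^0 = +1.
(a,b)_∞: sgn(-7)=−, sgn(-312455)=−, so -1.
(a,b)_3: α=0, u≡2; β=-4, v≡1 (mod 3); (2|3)=-1, (1|3)=+1; sign (−1)^0·-1^-4·+1^0 = +1.
(a,b)_11: α=0, u≡4; β=1, v≡7 (mod 11); (4|11)=+1, (7|11)=-1; sign (−1)^0·+1^1·-1^0 = +1.
(a,b)_5: α=0, u≡3; β=-5, v≡1 (mod 5); (3|5)=-1, (1|5)=+1; sign (−1)^0·-1^-5·+1^0 = -1.
(a,b)_19: α=0, u≡12; β=1, v≡4 (mod 19); (12|19)=-1, (4|19)=+1; sign (−1)^0·-1^1·+1^0 = -1.
Ram(-7, -312455) = {5, 13, 19, ∞}; no ℚ_5-point on the conic.

[5, 13, 19, inf]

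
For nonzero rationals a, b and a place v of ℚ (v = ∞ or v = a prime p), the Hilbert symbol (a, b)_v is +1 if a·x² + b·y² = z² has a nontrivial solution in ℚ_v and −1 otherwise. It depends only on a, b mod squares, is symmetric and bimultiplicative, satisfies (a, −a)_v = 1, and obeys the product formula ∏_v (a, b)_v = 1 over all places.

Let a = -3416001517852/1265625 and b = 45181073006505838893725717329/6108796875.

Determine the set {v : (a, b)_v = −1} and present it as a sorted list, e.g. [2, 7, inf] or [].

Mod squares: a ≡ -873103, b ≡ 374187. Check v ∈ {∞, 2, 3, 5, 7, 11, 17, 19, 23, 29, 41, 43}.
v=∞: -873103 < 0 and 374187 > 0  ⇒  (a,b)_∞ = +1.
v=17: a=17^1·(≡9), b=17^5·(≡1) mod 17; (9|17)=+1, (1|17)=+1; (−1)^{1·5·8}·(+1)^5·(+1)^1 = +1.
v=7: a=7^1·(≡2), b=7^2·(≡1) mod 7; (2|7)=+1, (1|7)=+1; (−1)^{1·2·3}·(+1)^2·(+1)^1 = +1.
v=11: a=11^1·(≡5), b=11^3·(≡4) mod 11; (5|11)=+1, (4|11)=+1; (−1)^{1·3·5}·(+1)^3·(+1)^1 = -1.
v=29: a=29^1·(≡24), b=29^3·(≡8) mod 29; (24|29)=+1, (8|29)=-1; (−1)^{1·3·14}·(+1)^3·(-1)^1 = -1.
v=19: a=19^0·(≡1), b=19^-4·(≡1) mod 19; (1|19)=+1, (1|19)=+1; (−1)^{0·-4·9}·(+1)^-4·(+1)^0 = +1.
v=2: v_2(a)=2, v_2(b)=0; units ≡ 1, 3 (mod 8); ε·ε+αω+βω = 0·1+2·1+0·0 ≡ 0  ⇒  (a,b)_2 = +1.
v=23: a=23^3·(≡16), b=23^5·(≡6) mod 23; (16|23)=+1, (6|23)=+1; (−1)^{3·5·11}·(+1)^5·(+1)^3 = -1.
v=3: a=3^-4·(≡2), b=3^-1·(≡1) mod 3; (2|3)=-1, (1|3)=+1; (−1)^{-4·-1·1}·(-1)^-1·(+1)^-4 = -1.
v=43: a=43^2·(≡18), b=43^2·(≡9) mod 43; (18|43)=-1, (9|43)=+1; (−1)^{2·2·21}·(-1)^2·(+1)^2 = +1.
v=5: a=5^-6·(≡3), b=5^-6·(≡3) mod 5; (3|5)=-1, (3|5)=-1; (−1)^{-6·-6·2}·(-1)^-6·(-1)^-6 = +1.
v=41: a=41^0·(≡36), b=41^2·(≡36) mod 41; (36|41)=+1, (36|41)=+1; (−1)^{0·2·20}·(+1)^2·(+1)^0 = +1.
|Ram(-873103, 374187)| = 4, even; anisotropic at {3, 11, 23, 29}.

[3, 11, 23, 29]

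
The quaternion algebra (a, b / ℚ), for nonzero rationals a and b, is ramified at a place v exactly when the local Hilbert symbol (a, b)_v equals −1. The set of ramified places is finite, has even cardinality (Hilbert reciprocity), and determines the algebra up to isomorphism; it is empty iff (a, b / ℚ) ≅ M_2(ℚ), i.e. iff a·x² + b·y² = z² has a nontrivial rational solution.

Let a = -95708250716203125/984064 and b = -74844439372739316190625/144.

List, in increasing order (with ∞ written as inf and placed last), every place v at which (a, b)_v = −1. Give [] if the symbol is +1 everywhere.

Mod squares: a ≡ -2717, b ≡ -230945. Check v ∈ {∞, 2, 3, 5, 7, 11, 13, 17, 19, 29, 31}.
v=2: v_2(a)=-10, v_2(b)=-4; units ≡ 3, 7 (mod 8); ε·ε+αω+βω = 1·1+-10·0+-4·1 ≡ 1  ⇒  (a,b)_2 = -1.
v=19: a=19^3·(≡9), b=19^3·(≡6) mod 19; (9|19)=+1, (6|19)=+1; (−1)^{3·3·9}·(+1)^3·(+1)^3 = -1.
v=7: a=7^4·(≡3), b=7^0·(≡5) mod 7; (3|7)=-1, (5|7)=-1; (−1)^{4·0·3}·(-1)^0·(-1)^4 = +1.
v=3: a=3^2·(≡1), b=3^-2·(≡1) mod 3; (1|3)=+1, (1|3)=+1; (−1)^{2·-2·1}·(+1)^-2·(+1)^2 = +1.
v=5: a=5^6·(≡2), b=5^5·(≡1) mod 5; (2|5)=-1, (1|5)=+1; (−1)^{6·5·2}·(-1)^5·(+1)^6 = -1.
v=29: a=29^0·(≡20), b=29^2·(≡12) mod 29; (20|29)=+1, (12|29)=-1; (−1)^{0·2·14}·(+1)^2·(-1)^0 = +1.
v=31: a=31^-2·(≡29), b=31^0·(≡19) mod 31; (29|31)=-1, (19|31)=+1; (−1)^{-2·0·15}·(-1)^0·(+1)^-2 = +1.
v=13: a=13^1·(≡4), b=13^3·(≡5) mod 13; (4|13)=+1, (5|13)=-1; (−1)^{1·3·6}·(+1)^3·(-1)^1 = -1.
v=∞: -2717 < 0 and -230945 < 0  ⇒  (a,b)_∞ = -1.
v=11: a=11^1·(≡6), b=11^3·(≡9) mod 11; (6|11)=-1, (9|11)=+1; (−1)^{1·3·5}·(-1)^3·(+1)^1 = +1.
v=17: a=17^2·(≡7), b=17^5·(≡4) mod 17; (7|17)=-1, (4|17)=+1; (−1)^{2·5·8}·(-1)^5·(+1)^2 = -1.
(-2717, -230945 / ℚ) ramifies at {2, 5, 13, 17, 19, ∞}: a division algebra.

[2, 5, 13, 17, 19, inf]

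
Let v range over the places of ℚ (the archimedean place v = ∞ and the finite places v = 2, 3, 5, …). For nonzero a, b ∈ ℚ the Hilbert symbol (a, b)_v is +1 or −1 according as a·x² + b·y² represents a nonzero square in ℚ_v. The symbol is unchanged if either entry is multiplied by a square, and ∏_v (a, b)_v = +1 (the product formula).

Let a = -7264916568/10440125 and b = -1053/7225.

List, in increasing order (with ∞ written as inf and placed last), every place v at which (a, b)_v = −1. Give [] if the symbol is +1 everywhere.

[2, 5, 13, inf]

(a, b) ≡ (-910, -13) mod (ℚ^×)²; places V = {2, 3, 5, 7, 13, 17, ∞}.
(a,b)_17: α=-4, u≡13; β=-2, v≡15 (mod 17); (13|17)=+1, (15|17)=+1; sign (−1)^0·+1^-2·+1^-4 = +1.
(a,b)_5: α=-3, u≡2; β=-2, v≡3 (mod 5); (2|5)=-1, (3|5)=-1; sign (−1)^0·-1^-2·-1^-3 = -1.
(a,b)_7: α=1, u≡6; β=0, v≡4 (mod 7); (6|7)=-1, (4|7)=+1; sign (−1)^0·-1^0·+1^1 = +1.
(a,b)_13: α=3, u≡2; β=1, v≡1 (mod 13); (2|13)=-1, (1|13)=+1; sign (−1)^0·-1^1·+1^3 = -1.
(a,b)_∞: sgn(-910)=−, sgn(-13)=−, so -1.
(a,b)_3: α=10, u≡2; β=4, v≡2 (mod 3); (2|3)=-1, (2|3)=-1; sign (−1)^0·-1^4·-1^10 = +1.
(a,b)_2: α=3, β=0; u≡1, v≡3 (mod 8); ε(u)ε(v)=0·1, αω(v)=3·1, βω(u)=0·0; sum ≡ 1  ⇒  -1.
(-910, -13 / ℚ) ramifies at {2, 5, 13, ∞}: a division algebra.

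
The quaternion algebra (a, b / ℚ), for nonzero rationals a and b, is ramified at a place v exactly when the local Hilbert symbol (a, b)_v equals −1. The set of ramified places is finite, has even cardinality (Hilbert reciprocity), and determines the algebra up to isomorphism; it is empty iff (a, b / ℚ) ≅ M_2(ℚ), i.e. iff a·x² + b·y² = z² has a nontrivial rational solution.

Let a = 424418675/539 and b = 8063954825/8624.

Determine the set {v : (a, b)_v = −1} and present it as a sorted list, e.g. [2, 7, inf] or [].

[19, 31, 37, 41]

Mod squares: a ≡ 517297, b ≡ 9828643. Check v ∈ {∞, 2, 5, 7, 11, 19, 31, 37, 41}.
v=5: a=5^2·(≡3), b=5^2·(≡2) mod 5; (3|5)=-1, (2|5)=-1; (−1)^{2·2·2}·(-1)^2·(-1)^2 = +1.
v=31: a=31^1·(≡20), b=31^1·(≡16) mod 31; (20|31)=+1, (16|31)=+1; (−1)^{1·1·15}·(+1)^1·(+1)^1 = -1.
v=19: a=19^2·(≡18), b=19^3·(≡13) mod 19; (18|19)=-1, (13|19)=-1; (−1)^{2·3·9}·(-1)^3·(-1)^2 = -1.
v=41: a=41^1·(≡6), b=41^1·(≡2) mod 41; (6|41)=-1, (2|41)=+1; (−1)^{1·1·20}·(-1)^1·(+1)^1 = -1.
v=∞: 517297 > 0 and 9828643 > 0  ⇒  (a,b)_∞ = +1.
v=11: a=11^-1·(≡2), b=11^-1·(≡1) mod 11; (2|11)=-1, (1|11)=+1; (−1)^{-1·-1·5}·(-1)^-1·(+1)^-1 = +1.
v=7: a=7^-2·(≡4), b=7^-2·(≡3) mod 7; (4|7)=+1, (3|7)=-1; (−1)^{-2·-2·3}·(+1)^-2·(-1)^-2 = +1.
v=2: v_2(a)=0, v_2(b)=-4; units ≡ 1, 3 (mod 8); ε·ε+αω+βω = 0·1+0·1+-4·0 ≡ 0  ⇒  (a,b)_2 = +1.
v=37: a=37^1·(≡14), b=37^1·(≡12) mod 37; (14|37)=-1, (12|37)=+1; (−1)^{1·1·18}·(-1)^1·(+1)^1 = -1.
(517297, 9828643 / ℚ) ramifies at {19, 31, 37, 41}: a division algebra.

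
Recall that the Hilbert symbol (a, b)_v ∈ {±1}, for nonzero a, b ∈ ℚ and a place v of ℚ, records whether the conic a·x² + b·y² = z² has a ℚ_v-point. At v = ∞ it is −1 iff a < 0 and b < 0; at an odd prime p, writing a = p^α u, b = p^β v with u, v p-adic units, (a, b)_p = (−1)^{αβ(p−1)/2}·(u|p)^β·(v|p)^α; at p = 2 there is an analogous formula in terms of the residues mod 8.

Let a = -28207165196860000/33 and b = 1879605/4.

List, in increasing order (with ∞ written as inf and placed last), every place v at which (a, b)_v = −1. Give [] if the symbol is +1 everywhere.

(a, b) ≡ (-21318, 23205) mod (ℚ^×)²; places V = {2, 3, 5, 7, 11, 13, 17, 19, 23, ∞}.
(a,b)_2: α=5, β=-2; u≡5, v≡5 (mod 8); ε(u)ε(v)=0·0, αω(v)=5·1, βω(u)=-2·1; sum ≡ 1  ⇒  -1.
(a,b)_∞: sgn(-21318)=−, sgn(23205)=+, so +1.
(a,b)_5: α=4, u≡3; β=1, v≡4 (mod 5); (3|5)=-1, (4|5)=+1; sign (−1)^0·-1^1·+1^4 = -1.
(a,b)_7: α=0, u≡4; β=1, v≡4 (mod 7); (4|7)=+1, (4|7)=+1; sign (−1)^0·+1^1·+1^0 = +1.
(a,b)_19: α=1, u≡10; β=0, v≡17 (mod 19); (10|19)=-1, (17|19)=+1; sign (−1)^0·-1^0·+1^1 = +1.
(a,b)_11: α=-1, u≡4; β=0, v≡6 (mod 11); (4|11)=+1, (6|11)=-1; sign (−1)^0·+1^0·-1^-1 = -1.
(a,b)_13: α=4, u≡11; β=1, v≡3 (mod 13); (11|13)=-1, (3|13)=+1; sign (−1)^0·-1^1·+1^4 = -1.
(a,b)_23: α=2, u≡4; β=0, v≡17 (mod 23); (4|23)=+1, (17|23)=-1; sign (−1)^0·+1^0·-1^2 = +1.
(a,b)_17: α=3, u≡15; β=1, v≡12 (mod 17); (15|17)=+1, (12|17)=-1; sign (−1)^0·+1^1·-1^3 = -1.
(a,b)_3: α=-1, u≡1; β=5, v≡1 (mod 3); (1|3)=+1, (1|3)=+1; sign (−1)^1·+1^5·+1^-1 = -1.
(-21318, 23205 / ℚ) ramifies at {2, 3, 5, 11, 13, 17}: a division algebra.

[2, 3, 5, 11, 13, 17]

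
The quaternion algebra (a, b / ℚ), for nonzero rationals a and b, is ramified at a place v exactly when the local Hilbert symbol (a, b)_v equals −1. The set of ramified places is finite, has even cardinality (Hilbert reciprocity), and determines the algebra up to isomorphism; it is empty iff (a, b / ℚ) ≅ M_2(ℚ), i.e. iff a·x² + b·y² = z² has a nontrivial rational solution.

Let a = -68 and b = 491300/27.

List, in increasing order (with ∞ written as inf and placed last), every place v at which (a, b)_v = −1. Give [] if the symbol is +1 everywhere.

Mod squares: a ≡ -17, b ≡ 51. Check v ∈ {∞, 2, 3, 5, 17}.
v=3: a=3^0·(≡1), b=3^-3·(≡2) mod 3; (1|3)=+1, (2|3)=-1; (−1)^{0·-3·1}·(+1)^-3·(-1)^0 = +1.
v=17: a=17^1·(≡13), b=17^3·(≡10) mod 17; (13|17)=+1, (10|17)=-1; (−1)^{1·3·8}·(+1)^3·(-1)^1 = -1.
v=5: a=5^0·(≡2), b=5^2·(≡1) mod 5; (2|5)=-1, (1|5)=+1; (−1)^{0·2·2}·(-1)^2·(+1)^0 = +1.
v=∞: -17 < 0 and 51 > 0  ⇒  (a,b)_∞ = +1.
v=2: v_2(a)=2, v_2(b)=2; units ≡ 7, 3 (mod 8); ε·ε+αω+βω = 1·1+2·1+2·0 ≡ 1  ⇒  (a,b)_2 = -1.
|Ram(-17, 51)| = 2, even; anisotropic at {2, 17}.

[2, 17]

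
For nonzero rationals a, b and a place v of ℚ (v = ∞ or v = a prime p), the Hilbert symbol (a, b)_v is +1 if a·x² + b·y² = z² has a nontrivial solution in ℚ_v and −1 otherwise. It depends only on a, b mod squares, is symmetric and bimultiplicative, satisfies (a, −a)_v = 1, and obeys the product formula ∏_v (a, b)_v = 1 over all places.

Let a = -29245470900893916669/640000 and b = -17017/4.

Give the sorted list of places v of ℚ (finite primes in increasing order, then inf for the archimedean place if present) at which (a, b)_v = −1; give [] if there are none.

[2, 13, 17, inf]

Mod squares: a ≡ -95381, b ≡ -17017. Check v ∈ {∞, 2, 3, 5, 7, 11, 13, 17, 23, 29}.
v=29: a=29^1·(≡21), b=29^0·(≡16) mod 29; (21|29)=-1, (16|29)=+1; (−1)^{1·0·14}·(-1)^0·(+1)^1 = +1.
v=∞: -95381 < 0 and -17017 < 0  ⇒  (a,b)_∞ = -1.
v=5: a=5^-4·(≡4), b=5^0·(≡2) mod 5; (4|5)=+1, (2|5)=-1; (−1)^{-4·0·2}·(+1)^0·(-1)^-4 = +1.
v=17: a=17^2·(≡6), b=17^1·(≡9) mod 17; (6|17)=-1, (9|17)=+1; (−1)^{2·1·8}·(-1)^1·(+1)^2 = -1.
v=23: a=23^1·(≡16), b=23^0·(≡18) mod 23; (16|23)=+1, (18|23)=+1; (−1)^{1·0·11}·(+1)^0·(+1)^1 = +1.
v=3: a=3^2·(≡1), b=3^0·(≡2) mod 3; (1|3)=+1, (2|3)=-1; (−1)^{2·0·1}·(+1)^0·(-1)^2 = +1.
v=7: a=7^8·(≡2), b=7^1·(≡3) mod 7; (2|7)=+1, (3|7)=-1; (−1)^{8·1·3}·(+1)^1·(-1)^8 = +1.
v=2: v_2(a)=-10, v_2(b)=-2; units ≡ 3, 7 (mod 8); ε·ε+αω+βω = 1·1+-10·0+-2·1 ≡ 1  ⇒  (a,b)_2 = -1.
v=13: a=13^3·(≡7), b=13^1·(≡1) mod 13; (7|13)=-1, (1|13)=+1; (−1)^{3·1·6}·(-1)^1·(+1)^3 = -1.
v=11: a=11^3·(≡6), b=11^1·(≡1) mod 11; (6|11)=-1, (1|11)=+1; (−1)^{3·1·5}·(-1)^1·(+1)^3 = +1.
Ram(-95381, -17017) = {2, 13, 17, ∞}; no ℚ_2-point on the conic.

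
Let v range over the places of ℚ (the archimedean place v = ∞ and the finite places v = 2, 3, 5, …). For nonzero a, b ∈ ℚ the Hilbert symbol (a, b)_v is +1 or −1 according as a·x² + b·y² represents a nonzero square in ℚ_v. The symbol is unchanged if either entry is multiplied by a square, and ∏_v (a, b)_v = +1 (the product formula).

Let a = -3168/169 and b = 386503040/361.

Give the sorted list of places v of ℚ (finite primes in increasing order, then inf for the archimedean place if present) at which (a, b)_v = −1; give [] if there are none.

[5, 7]

(a, b) ≡ (-22, 49910) mod (ℚ^×)²; places V = {2, 3, 5, 7, 11, 13, 19, 23, 31, ∞}.
(a,b)_13: α=-2, u≡4; β=0, v≡4 (mod 13); (4|13)=+1, (4|13)=+1; sign (−1)^0·+1^0·+1^-2 = +1.
(a,b)_∞: sgn(-22)=−, sgn(49910)=+, so +1.
(a,b)_31: α=0, u≡4; β=1, v≡13 (mod 31); (4|31)=+1, (13|31)=-1; sign (−1)^0·+1^1·-1^0 = +1.
(a,b)_7: α=0, u≡3; β=1, v≡2 (mod 7); (3|7)=-1, (2|7)=+1; sign (−1)^0·-1^1·+1^0 = -1.
(a,b)_23: α=0, u≡18; β=1, v≡8 (mod 23); (18|23)=+1, (8|23)=+1; sign (−1)^0·+1^1·+1^0 = +1.
(a,b)_2: α=5, β=7; u≡5, v≡3 (mod 8); ε(u)ε(v)=0·1, αω(v)=5·1, βω(u)=7·1; sum ≡ 0  ⇒  +1.
(a,b)_5: α=0, u≡3; β=1, v≡3 (mod 5); (3|5)=-1, (3|5)=-1; sign (−1)^0·-1^1·-1^0 = -1.
(a,b)_3: α=2, u≡2; β=0, v≡2 (mod 3); (2|3)=-1, (2|3)=-1; sign (−1)^0·-1^0·-1^2 = +1.
(a,b)_19: α=0, u≡7; β=-2, v≡5 (mod 19); (7|19)=+1, (5|19)=+1; sign (−1)^0·+1^-2·+1^0 = +1.
(a,b)_11: α=1, u≡5; β=2, v≡3 (mod 11); (5|11)=+1, (3|11)=+1; sign (−1)^0·+1^2·+1^1 = +1.
Ram(-22, 49910) = {5, 7}; no ℚ_5-point on the conic.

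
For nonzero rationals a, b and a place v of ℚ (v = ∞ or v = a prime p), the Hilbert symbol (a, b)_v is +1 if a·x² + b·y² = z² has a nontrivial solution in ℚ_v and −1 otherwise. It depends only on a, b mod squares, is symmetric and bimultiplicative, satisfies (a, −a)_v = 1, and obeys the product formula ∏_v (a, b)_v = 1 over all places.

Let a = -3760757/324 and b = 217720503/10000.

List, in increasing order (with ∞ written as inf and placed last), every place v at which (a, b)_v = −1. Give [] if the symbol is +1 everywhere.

Mod squares: a ≡ -77, b ≡ 7. Check v ∈ {∞, 2, 3, 5, 7, 11, 13, 17}.
v=3: a=3^-4·(≡1), b=3^2·(≡1) mod 3; (1|3)=+1, (1|3)=+1; (−1)^{-4·2·1}·(+1)^2·(+1)^-4 = +1.
v=5: a=5^0·(≡2), b=5^-4·(≡3) mod 5; (2|5)=-1, (3|5)=-1; (−1)^{0·-4·2}·(-1)^-4·(-1)^0 = +1.
v=∞: -77 < 0 and 7 > 0  ⇒  (a,b)_∞ = +1.
v=17: a=17^2·(≡9), b=17^0·(≡6) mod 17; (9|17)=+1, (6|17)=-1; (−1)^{2·0·8}·(+1)^0·(-1)^2 = +1.
v=11: a=11^1·(≡3), b=11^2·(≡7) mod 11; (3|11)=+1, (7|11)=-1; (−1)^{1·2·5}·(+1)^2·(-1)^1 = -1.
v=7: a=7^1·(≡3), b=7^1·(≡1) mod 7; (3|7)=-1, (1|7)=+1; (−1)^{1·1·3}·(-1)^1·(+1)^1 = +1.
v=2: v_2(a)=-2, v_2(b)=-4; units ≡ 3, 7 (mod 8); ε·ε+αω+βω = 1·1+-2·0+-4·1 ≡ 1  ⇒  (a,b)_2 = -1.
v=13: a=13^2·(≡10), b=13^4·(≡6) mod 13; (10|13)=+1, (6|13)=-1; (−1)^{2·4·6}·(+1)^4·(-1)^2 = +1.
Ram(-77, 7) = {2, 11}; no ℚ_2-point on the conic.

[2, 11]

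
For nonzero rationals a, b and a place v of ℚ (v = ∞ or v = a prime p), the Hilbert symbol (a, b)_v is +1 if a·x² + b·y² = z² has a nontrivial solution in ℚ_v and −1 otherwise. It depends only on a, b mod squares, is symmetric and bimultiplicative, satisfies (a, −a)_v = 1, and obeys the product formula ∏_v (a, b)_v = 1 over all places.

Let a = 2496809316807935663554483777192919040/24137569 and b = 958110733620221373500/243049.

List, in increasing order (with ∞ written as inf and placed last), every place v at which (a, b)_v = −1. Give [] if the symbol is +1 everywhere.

[7, 23, 31, 37]

Mod squares: a ≡ 1050985, b ≡ 20615. Check v ∈ {∞, 2, 3, 5, 7, 11, 13, 17, 19, 23, 29, 31, 37, 47}.
v=23: a=23^3·(≡17), b=23^2·(≡5) mod 23; (17|23)=-1, (5|23)=-1; (−1)^{3·2·11}·(-1)^2·(-1)^3 = -1.
v=37: a=37^3·(≡9), b=37^2·(≡14) mod 37; (9|37)=+1, (14|37)=-1; (−1)^{3·2·18}·(+1)^2·(-1)^3 = -1.
v=∞: 1050985 > 0 and 20615 > 0  ⇒  (a,b)_∞ = +1.
v=2: v_2(a)=16, v_2(b)=2; units ≡ 1, 7 (mod 8); ε·ε+αω+βω = 0·1+16·0+2·0 ≡ 0  ⇒  (a,b)_2 = +1.
v=19: a=19^1·(≡16), b=19^1·(≡3) mod 19; (16|19)=+1, (3|19)=-1; (−1)^{1·1·9}·(+1)^1·(-1)^1 = +1.
v=5: a=5^1·(≡2), b=5^3·(≡2) mod 5; (2|5)=-1, (2|5)=-1; (−1)^{1·3·2}·(-1)^3·(-1)^1 = +1.
v=31: a=31^2·(≡15), b=31^1·(≡14) mod 31; (15|31)=-1, (14|31)=+1; (−1)^{2·1·15}·(-1)^1·(+1)^2 = -1.
v=17: a=17^-6·(≡7), b=17^-2·(≡5) mod 17; (7|17)=-1, (5|17)=-1; (−1)^{-6·-2·8}·(-1)^-2·(-1)^-6 = +1.
v=29: a=29^0·(≡24), b=29^-2·(≡13) mod 29; (24|29)=+1, (13|29)=+1; (−1)^{0·-2·14}·(+1)^-2·(+1)^0 = +1.
v=47: a=47^2·(≡24), b=47^2·(≡46) mod 47; (24|47)=+1, (46|47)=-1; (−1)^{2·2·23}·(+1)^2·(-1)^2 = +1.
v=13: a=13^3·(≡7), b=13^0·(≡9) mod 13; (7|13)=-1, (9|13)=+1; (−1)^{3·0·6}·(-1)^0·(+1)^3 = +1.
v=11: a=11^4·(≡1), b=11^2·(≡9) mod 11; (1|11)=+1, (9|11)=+1; (−1)^{4·2·5}·(+1)^2·(+1)^4 = +1.
v=3: a=3^4·(≡1), b=3^0·(≡2) mod 3; (1|3)=+1, (2|3)=-1; (−1)^{4·0·1}·(+1)^0·(-1)^4 = +1.
v=7: a=7^6·(≡5), b=7^5·(≡3) mod 7; (5|7)=-1, (3|7)=-1; (−1)^{6·5·3}·(-1)^5·(-1)^6 = -1.
(1050985, 20615 / ℚ) ramifies at {7, 23, 31, 37}: a division algebra.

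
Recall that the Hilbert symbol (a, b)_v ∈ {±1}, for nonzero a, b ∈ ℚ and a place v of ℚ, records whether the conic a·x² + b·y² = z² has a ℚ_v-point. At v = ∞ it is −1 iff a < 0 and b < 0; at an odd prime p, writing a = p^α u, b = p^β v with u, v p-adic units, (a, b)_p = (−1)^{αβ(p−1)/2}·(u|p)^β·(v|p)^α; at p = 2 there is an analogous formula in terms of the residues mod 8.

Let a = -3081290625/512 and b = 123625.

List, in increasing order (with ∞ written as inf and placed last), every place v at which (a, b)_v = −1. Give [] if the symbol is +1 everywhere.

Mod squares: a ≡ -121730, b ≡ 4945. Check v ∈ {∞, 2, 3, 5, 7, 23, 37, 43, 47}.
v=∞: -121730 < 0 and 4945 > 0  ⇒  (a,b)_∞ = +1.
v=7: a=7^1·(≡6), b=7^0·(≡5) mod 7; (6|7)=-1, (5|7)=-1; (−1)^{1·0·3}·(-1)^0·(-1)^1 = -1.
v=3: a=3^4·(≡1), b=3^0·(≡1) mod 3; (1|3)=+1, (1|3)=+1; (−1)^{4·0·1}·(+1)^0·(+1)^4 = +1.
v=37: a=37^1·(≡7), b=37^0·(≡8) mod 37; (7|37)=+1, (8|37)=-1; (−1)^{1·0·18}·(+1)^0·(-1)^1 = -1.
v=43: a=43^0·(≡27), b=43^1·(≡37) mod 43; (27|43)=-1, (37|43)=-1; (−1)^{0·1·21}·(-1)^1·(-1)^0 = -1.
v=2: v_2(a)=-9, v_2(b)=0; units ≡ 7, 1 (mod 8); ε·ε+αω+βω = 1·0+-9·0+0·0 ≡ 0  ⇒  (a,b)_2 = +1.
v=23: a=23^0·(≡13), b=23^1·(≡16) mod 23; (13|23)=+1, (16|23)=+1; (−1)^{0·1·11}·(+1)^1·(+1)^0 = +1.
v=5: a=5^5·(≡1), b=5^3·(≡4) mod 5; (1|5)=+1, (4|5)=+1; (−1)^{5·3·2}·(+1)^3·(+1)^5 = +1.
v=47: a=47^1·(≡3), b=47^0·(≡15) mod 47; (3|47)=+1, (15|47)=-1; (−1)^{1·0·23}·(+1)^0·(-1)^1 = -1.
Ram(-121730, 4945) = {7, 37, 43, 47}; no ℚ_7-point on the conic.

[7, 37, 43, 47]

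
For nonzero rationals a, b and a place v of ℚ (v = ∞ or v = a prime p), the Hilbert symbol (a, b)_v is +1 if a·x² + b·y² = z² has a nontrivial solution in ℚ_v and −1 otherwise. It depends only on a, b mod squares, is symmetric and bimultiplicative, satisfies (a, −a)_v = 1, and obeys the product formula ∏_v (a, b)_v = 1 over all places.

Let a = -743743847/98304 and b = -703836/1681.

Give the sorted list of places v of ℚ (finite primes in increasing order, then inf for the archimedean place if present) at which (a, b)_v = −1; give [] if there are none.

(a, b) ≡ (-8778, -399) mod (ℚ^×)²; places V = {2, 3, 7, 11, 19, 23, 31, 41, ∞}.
(a,b)_11: α=1, u≡5; β=0, v≡6 (mod 11); (5|11)=+1, (6|11)=-1; sign (−1)^0·+1^0·-1^1 = -1.
(a,b)_7: α=1, u≡5; β=3, v≡6 (mod 7); (5|7)=-1, (6|7)=-1; sign (−1)^1·-1^3·-1^1 = -1.
(a,b)_41: α=0, u≡20; β=-2, v≡11 (mod 41); (20|41)=+1, (11|41)=-1; sign (−1)^0·+1^-2·-1^0 = +1.
(a,b)_2: α=-15, β=2; u≡3, v≡1 (mod 8); ε(u)ε(v)=1·0, αω(v)=-15·0, βω(u)=2·1; sum ≡ 0  ⇒  +1.
(a,b)_31: α=2, u≡27; β=0, v≡16 (mod 31); (27|31)=-1, (16|31)=+1; sign (−1)^0·-1^0·+1^2 = +1.
(a,b)_19: α=1, u≡12; β=1, v≡7 (mod 19); (12|19)=-1, (7|19)=+1; sign (−1)^1·-1^1·+1^1 = +1.
(a,b)_∞: sgn(-8778)=−, sgn(-399)=−, so -1.
(a,b)_3: α=-1, u≡2; β=3, v≡2 (mod 3); (2|3)=-1, (2|3)=-1; sign (−1)^1·-1^3·-1^-1 = -1.
(a,b)_23: α=2, u≡12; β=0, v≡5 (mod 23); (12|23)=+1, (5|23)=-1; sign (−1)^0·+1^0·-1^2 = +1.
(-8778, -399 / ℚ) ramifies at {3, 7, 11, ∞}: a division algebra.

[3, 7, 11, inf]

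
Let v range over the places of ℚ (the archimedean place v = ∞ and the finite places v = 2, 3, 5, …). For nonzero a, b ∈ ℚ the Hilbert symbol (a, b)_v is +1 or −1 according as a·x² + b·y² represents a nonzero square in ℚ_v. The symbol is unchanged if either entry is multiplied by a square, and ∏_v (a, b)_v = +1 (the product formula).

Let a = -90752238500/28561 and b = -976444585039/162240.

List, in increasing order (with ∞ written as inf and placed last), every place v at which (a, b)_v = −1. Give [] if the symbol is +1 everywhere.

[2, 17, 23, inf]

(a, b) ≡ (-1265, -5865) mod (ℚ^×)²; places V = {2, 3, 5, 7, 11, 13, 17, 23, 59, ∞}.
(a,b)_7: α=2, u≡2; β=2, v≡1 (mod 7); (2|7)=+1, (1|7)=+1; sign (−1)^0·+1^2·+1^2 = +1.
(a,b)_11: α=5, u≡6; β=4, v≡4 (mod 11); (6|11)=-1, (4|11)=+1; sign (−1)^0·-1^4·+1^5 = +1.
(a,b)_5: α=3, u≡2; β=-1, v≡2 (mod 5); (2|5)=-1, (2|5)=-1; sign (−1)^0·-1^-1·-1^3 = +1.
(a,b)_59: α=0, u≡13; β=2, v≡21 (mod 59); (13|59)=-1, (21|59)=+1; sign (−1)^0·-1^2·+1^0 = +1.
(a,b)_2: α=2, β=-6; u≡7, v≡7 (mod 8); ε(u)ε(v)=1·1, αω(v)=2·0, βω(u)=-6·0; sum ≡ 1  ⇒  -1.
(a,b)_∞: sgn(-1265)=−, sgn(-5865)=−, so -1.
(a,b)_17: α=0, u≡7; β=1, v≡7 (mod 17); (7|17)=-1, (7|17)=-1; sign (−1)^0·-1^1·-1^0 = -1.
(a,b)_3: α=0, u≡1; β=-1, v≡1 (mod 3); (1|3)=+1, (1|3)=+1; sign (−1)^0·+1^-1·+1^0 = +1.
(a,b)_13: α=-4, u≡12; β=-2, v≡7 (mod 13); (12|13)=+1, (7|13)=-1; sign (−1)^0·+1^-2·-1^-4 = +1.
(a,b)_23: α=1, u≡5; β=1, v≡7 (mod 23); (5|23)=-1, (7|23)=-1; sign (−1)^1·-1^1·-1^1 = -1.
Ram(-1265, -5865) = {2, 17, 23, ∞}; no ℚ_2-point on the conic.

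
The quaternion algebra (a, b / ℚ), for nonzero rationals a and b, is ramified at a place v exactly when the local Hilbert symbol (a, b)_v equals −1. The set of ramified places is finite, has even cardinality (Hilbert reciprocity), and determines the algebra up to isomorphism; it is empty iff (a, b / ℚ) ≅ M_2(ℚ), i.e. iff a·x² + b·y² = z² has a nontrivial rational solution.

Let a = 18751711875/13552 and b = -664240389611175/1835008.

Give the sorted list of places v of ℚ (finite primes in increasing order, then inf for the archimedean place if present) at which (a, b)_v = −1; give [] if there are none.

(a, b) ≡ (357, -4641) mod (ℚ^×)²; places V = {2, 3, 5, 7, 11, 13, 17, 29, 59, ∞}.
(a,b)_3: α=1, u≡2; β=5, v≡1 (mod 3); (2|3)=-1, (1|3)=+1; sign (−1)^1·-1^5·+1^1 = +1.
(a,b)_7: α=-1, u≡2; β=-1, v≡1 (mod 7); (2|7)=+1, (1|7)=+1; sign (−1)^1·+1^-1·+1^-1 = -1.
(a,b)_29: α=0, u≡1; β=2, v≡25 (mod 29); (1|29)=+1, (25|29)=+1; sign (−1)^0·+1^2·+1^0 = +1.
(a,b)_5: α=4, u≡2; β=2, v≡1 (mod 5); (2|5)=-1, (1|5)=+1; sign (−1)^0·-1^2·+1^4 = +1.
(a,b)_17: α=1, u≡1; β=1, v≡8 (mod 17); (1|17)=+1, (8|17)=+1; sign (−1)^0·+1^1·+1^1 = +1.
(a,b)_2: α=-4, β=-18; u≡5, v≡7 (mod 8); ε(u)ε(v)=0·1, αω(v)=-4·0, βω(u)=-18·1; sum ≡ 0  ⇒  +1.
(a,b)_∞: sgn(357)=+, sgn(-4641)=−, so +1.
(a,b)_59: α=2, u≡46; β=2, v≡53 (mod 59); (46|59)=+1, (53|59)=+1; sign (−1)^0·+1^2·+1^2 = +1.
(a,b)_11: α=-2, u≡3; β=0, v≡3 (mod 11); (3|11)=+1, (3|11)=+1; sign (−1)^0·+1^0·+1^-2 = +1.
(a,b)_13: α=2, u≡7; β=3, v≡7 (mod 13); (7|13)=-1, (7|13)=-1; sign (−1)^0·-1^3·-1^2 = -1.
(357, -4641 / ℚ) ramifies at {7, 13}: a division algebra.

[7, 13]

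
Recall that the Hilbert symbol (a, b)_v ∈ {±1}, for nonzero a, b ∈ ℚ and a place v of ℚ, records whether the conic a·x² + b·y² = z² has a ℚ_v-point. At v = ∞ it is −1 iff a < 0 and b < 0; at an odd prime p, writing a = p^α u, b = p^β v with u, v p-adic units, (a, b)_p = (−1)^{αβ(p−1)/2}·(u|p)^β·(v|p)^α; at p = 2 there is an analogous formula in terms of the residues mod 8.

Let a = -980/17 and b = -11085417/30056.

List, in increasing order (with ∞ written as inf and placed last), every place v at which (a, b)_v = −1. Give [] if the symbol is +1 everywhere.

[3, 5, 13, 17, 19, inf]

Mod squares: a ≡ -85, b ≡ -1482. Check v ∈ {∞, 2, 3, 5, 7, 13, 17, 19}.
v=5: a=5^1·(≡2), b=5^0·(≡3) mod 5; (2|5)=-1, (3|5)=-1; (−1)^{1·0·2}·(-1)^0·(-1)^1 = -1.
v=17: a=17^-1·(≡6), b=17^-2·(≡14) mod 17; (6|17)=-1, (14|17)=-1; (−1)^{-1·-2·8}·(-1)^-2·(-1)^-1 = -1.
v=19: a=19^0·(≡15), b=19^1·(≡5) mod 19; (15|19)=-1, (5|19)=+1; (−1)^{0·1·9}·(-1)^1·(+1)^0 = -1.
v=7: a=7^2·(≡5), b=7^4·(≡2) mod 7; (5|7)=-1, (2|7)=+1; (−1)^{2·4·3}·(-1)^4·(+1)^2 = +1.
v=13: a=13^0·(≡2), b=13^-1·(≡9) mod 13; (2|13)=-1, (9|13)=+1; (−1)^{0·-1·6}·(-1)^-1·(+1)^0 = -1.
v=3: a=3^0·(≡2), b=3^5·(≡1) mod 3; (2|3)=-1, (1|3)=+1; (−1)^{0·5·1}·(-1)^5·(+1)^0 = -1.
v=∞: -85 < 0 and -1482 < 0  ⇒  (a,b)_∞ = -1.
v=2: v_2(a)=2, v_2(b)=-3; units ≡ 3, 3 (mod 8); ε·ε+αω+βω = 1·1+2·1+-3·1 ≡ 0  ⇒  (a,b)_2 = +1.
(-85, -1482 / ℚ) ramifies at {3, 5, 13, 17, 19, ∞}: a division algebra.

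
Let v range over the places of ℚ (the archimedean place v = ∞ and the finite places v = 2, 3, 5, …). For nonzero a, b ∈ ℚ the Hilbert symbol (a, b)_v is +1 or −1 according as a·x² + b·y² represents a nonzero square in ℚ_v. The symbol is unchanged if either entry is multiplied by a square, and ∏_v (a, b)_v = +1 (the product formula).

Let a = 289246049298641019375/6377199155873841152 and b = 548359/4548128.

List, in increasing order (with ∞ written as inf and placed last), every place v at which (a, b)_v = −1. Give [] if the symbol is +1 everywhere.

Mod squares: a ≡ 2622, b ≡ 62. Check v ∈ {∞, 2, 3, 5, 7, 11, 13, 19, 23, 29, 31}.
v=19: a=19^3·(≡17), b=19^2·(≡6) mod 19; (17|19)=+1, (6|19)=+1; (−1)^{3·2·9}·(+1)^2·(+1)^3 = +1.
v=2: v_2(a)=-19, v_2(b)=-5; units ≡ 7, 7 (mod 8); ε·ε+αω+βω = 1·1+-19·0+-5·0 ≡ 1  ⇒  (a,b)_2 = -1.
v=3: a=3^3·(≡1), b=3^0·(≡2) mod 3; (1|3)=+1, (2|3)=-1; (−1)^{3·0·1}·(+1)^0·(-1)^3 = -1.
v=∞: 2622 > 0 and 62 > 0  ⇒  (a,b)_∞ = +1.
v=5: a=5^4·(≡3), b=5^0·(≡3) mod 5; (3|5)=-1, (3|5)=-1; (−1)^{4·0·2}·(-1)^0·(-1)^4 = +1.
v=11: a=11^-2·(≡4), b=11^0·(≡10) mod 11; (4|11)=+1, (10|11)=-1; (−1)^{-2·0·5}·(+1)^0·(-1)^-2 = +1.
v=13: a=13^-2·(≡10), b=13^-2·(≡3) mod 13; (10|13)=+1, (3|13)=+1; (−1)^{-2·-2·6}·(+1)^-2·(+1)^-2 = +1.
v=7: a=7^6·(≡4), b=7^2·(≡3) mod 7; (4|7)=+1, (3|7)=-1; (−1)^{6·2·3}·(+1)^2·(-1)^6 = +1.
v=31: a=31^4·(≡8), b=31^1·(≡2) mod 31; (8|31)=+1, (2|31)=+1; (−1)^{4·1·15}·(+1)^1·(+1)^4 = +1.
v=29: a=29^-6·(≡19), b=29^-2·(≡4) mod 29; (19|29)=-1, (4|29)=+1; (−1)^{-6·-2·14}·(-1)^-2·(+1)^-6 = +1.
v=23: a=23^1·(≡14), b=23^0·(≡1) mod 23; (14|23)=-1, (1|23)=+1; (−1)^{1·0·11}·(-1)^0·(+1)^1 = +1.
(2622, 62 / ℚ) ramifies at {2, 3}: a division algebra.

[2, 3]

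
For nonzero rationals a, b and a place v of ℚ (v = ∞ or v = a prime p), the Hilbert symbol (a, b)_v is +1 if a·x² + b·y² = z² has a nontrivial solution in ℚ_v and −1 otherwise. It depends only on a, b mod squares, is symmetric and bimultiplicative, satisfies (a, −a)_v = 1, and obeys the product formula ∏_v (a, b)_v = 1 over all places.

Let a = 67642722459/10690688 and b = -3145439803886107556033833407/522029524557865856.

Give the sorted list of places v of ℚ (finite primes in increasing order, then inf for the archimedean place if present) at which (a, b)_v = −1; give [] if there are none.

(a, b) ≡ (24518, -13202) mod (ℚ^×)²; places V = {2, 3, 7, 13, 17, 23, 29, 41, ∞}.
(a,b)_17: α=-4, u≡2; β=-12, v≡7 (mod 17); (2|17)=+1, (7|17)=-1; sign (−1)^0·+1^-12·-1^-4 = +1.
(a,b)_7: α=0, u≡4; β=-1, v≡2 (mod 7); (4|7)=+1, (2|7)=+1; sign (−1)^0·+1^-1·+1^0 = +1.
(a,b)_2: α=-7, β=-7; u≡3, v≡7 (mod 8); ε(u)ε(v)=1·1, αω(v)=-7·0, βω(u)=-7·1; sum ≡ 0  ⇒  +1.
(a,b)_∞: sgn(24518)=+, sgn(-13202)=−, so +1.
(a,b)_23: α=1, u≡3; β=3, v≡16 (mod 23); (3|23)=+1, (16|23)=+1; sign (−1)^1·+1^3·+1^1 = -1.
(a,b)_13: α=1, u≡1; β=2, v≡6 (mod 13); (1|13)=+1, (6|13)=-1; sign (−1)^0·+1^2·-1^1 = -1.
(a,b)_41: α=1, u≡29; β=3, v≡28 (mod 41); (29|41)=-1, (28|41)=-1; sign (−1)^0·-1^3·-1^1 = +1.
(a,b)_3: α=8, u≡2; β=22, v≡1 (mod 3); (2|3)=-1, (1|3)=+1; sign (−1)^0·-1^22·+1^8 = +1.
(a,b)_29: α=2, u≡5; β=4, v≡22 (mod 29); (5|29)=+1, (22|29)=+1; sign (−1)^0·+1^4·+1^2 = +1.
Ram(24518, -13202) = {13, 23}; no ℚ_13-point on the conic.

[13, 23]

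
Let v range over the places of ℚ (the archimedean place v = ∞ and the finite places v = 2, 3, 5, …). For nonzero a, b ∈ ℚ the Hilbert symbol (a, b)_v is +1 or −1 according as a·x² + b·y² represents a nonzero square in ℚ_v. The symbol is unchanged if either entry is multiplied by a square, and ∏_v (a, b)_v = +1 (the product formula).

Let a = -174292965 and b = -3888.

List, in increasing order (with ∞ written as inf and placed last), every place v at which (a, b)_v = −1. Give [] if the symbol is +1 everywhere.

(a, b) ≡ (-26565, -3) mod (ℚ^×)²; places V = {2, 3, 5, 7, 11, 23, ∞}.
(a,b)_23: α=1, u≡16; β=0, v≡22 (mod 23); (16|23)=+1, (22|23)=-1; sign (−1)^0·+1^0·-1^1 = -1.
(a,b)_2: α=0, β=4; u≡3, v≡5 (mod 8); ε(u)ε(v)=1·0, αω(v)=0·1, βω(u)=4·1; sum ≡ 0  ⇒  +1.
(a,b)_7: α=1, u≡5; β=0, v≡4 (mod 7); (5|7)=-1, (4|7)=+1; sign (−1)^0·-1^0·+1^1 = +1.
(a,b)_∞: sgn(-26565)=−, sgn(-3)=−, so -1.
(a,b)_5: α=1, u≡2; β=0, v≡2 (mod 5); (2|5)=-1, (2|5)=-1; sign (−1)^0·-1^0·-1^1 = -1.
(a,b)_11: α=1, u≡3; β=0, v≡6 (mod 11); (3|11)=+1, (6|11)=-1; sign (−1)^0·+1^0·-1^1 = -1.
(a,b)_3: α=9, u≡1; β=5, v≡2 (mod 3); (1|3)=+1, (2|3)=-1; sign (−1)^1·+1^5·-1^9 = +1.
(-26565, -3 / ℚ) ramifies at {5, 11, 23, ∞}: a division algebra.

[5, 11, 23, inf]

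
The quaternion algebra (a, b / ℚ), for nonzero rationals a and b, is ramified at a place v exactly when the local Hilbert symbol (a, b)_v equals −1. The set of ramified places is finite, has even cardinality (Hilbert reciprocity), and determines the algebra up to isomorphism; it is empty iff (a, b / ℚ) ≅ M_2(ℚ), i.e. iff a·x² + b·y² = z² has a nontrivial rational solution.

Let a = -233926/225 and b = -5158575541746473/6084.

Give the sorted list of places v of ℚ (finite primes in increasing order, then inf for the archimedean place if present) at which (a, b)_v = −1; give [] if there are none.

[11, inf]

(a, b) ≡ (-4774, -8897) mod (ℚ^×)²; places V = {2, 3, 5, 7, 11, 13, 29, 31, 41, ∞}.
(a,b)_11: α=1, u≡6; β=4, v≡2 (mod 11); (6|11)=-1, (2|11)=-1; sign (−1)^0·-1^4·-1^1 = -1.
(a,b)_13: α=0, u≡12; β=-2, v≡5 (mod 13); (12|13)=+1, (5|13)=-1; sign (−1)^0·+1^-2·-1^0 = +1.
(a,b)_2: α=1, β=-2; u≡5, v≡7 (mod 8); ε(u)ε(v)=0·1, αω(v)=1·0, βω(u)=-2·1; sum ≡ 0  ⇒  +1.
(a,b)_∞: sgn(-4774)=−, sgn(-8897)=−, so -1.
(a,b)_5: α=-2, u≡1; β=0, v≡3 (mod 5); (1|5)=+1, (3|5)=-1; sign (−1)^0·+1^0·-1^-2 = +1.
(a,b)_29: α=0, u≡10; β=2, v≡1 (mod 29); (10|29)=-1, (1|29)=+1; sign (−1)^0·-1^2·+1^0 = +1.
(a,b)_41: α=0, u≡1; β=1, v≡30 (mod 41); (1|41)=+1, (30|41)=-1; sign (−1)^0·+1^1·-1^0 = +1.
(a,b)_31: α=1, u≡10; β=3, v≡3 (mod 31); (10|31)=+1, (3|31)=-1; sign (−1)^1·+1^3·-1^1 = +1.
(a,b)_7: α=3, u≡4; β=3, v≡3 (mod 7); (4|7)=+1, (3|7)=-1; sign (−1)^1·+1^3·-1^3 = +1.
(a,b)_3: α=-2, u≡2; β=-2, v≡1 (mod 3); (2|3)=-1, (1|3)=+1; sign (−1)^0·-1^-2·+1^-2 = +1.
(-4774, -8897 / ℚ) ramifies at {11, ∞}: a division algebra.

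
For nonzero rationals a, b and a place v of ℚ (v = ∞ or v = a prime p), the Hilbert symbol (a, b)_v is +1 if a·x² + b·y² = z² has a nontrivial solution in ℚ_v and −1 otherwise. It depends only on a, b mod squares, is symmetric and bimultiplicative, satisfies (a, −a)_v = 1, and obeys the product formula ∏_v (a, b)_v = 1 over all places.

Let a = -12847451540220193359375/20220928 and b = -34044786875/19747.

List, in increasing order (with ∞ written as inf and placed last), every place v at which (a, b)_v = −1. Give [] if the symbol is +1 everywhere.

(a, b) ≡ (-1714765, -342953) mod (ℚ^×)²; places V = {2, 3, 5, 7, 11, 13, 23, 31, 37, ∞}.
(a,b)_31: α=-1, u≡14; β=-1, v≡1 (mod 31); (14|31)=+1, (1|31)=+1; sign (−1)^1·+1^-1·+1^-1 = -1.
(a,b)_7: α=-2, u≡4; β=-2, v≡5 (mod 7); (4|7)=+1, (5|7)=-1; sign (−1)^0·+1^-2·-1^-2 = +1.
(a,b)_23: α=3, u≡20; β=3, v≡6 (mod 23); (20|23)=-1, (6|23)=+1; sign (−1)^1·-1^3·+1^3 = +1.
(a,b)_∞: sgn(-1714765)=−, sgn(-342953)=−, so -1.
(a,b)_2: α=-10, β=0; u≡3, v≡7 (mod 8); ε(u)ε(v)=1·1, αω(v)=-10·0, βω(u)=0·1; sum ≡ 1  ⇒  -1.
(a,b)_37: α=3, u≡33; β=1, v≡5 (mod 37); (33|37)=+1, (5|37)=-1; sign (−1)^0·+1^1·-1^3 = -1.
(a,b)_3: α=6, u≡2; β=0, v≡1 (mod 3); (2|3)=-1, (1|3)=+1; sign (−1)^0·-1^0·+1^6 = +1.
(a,b)_13: α=-1, u≡6; β=-1, v≡4 (mod 13); (6|13)=-1, (4|13)=+1; sign (−1)^0·-1^-1·+1^-1 = -1.
(a,b)_5: α=9, u≡2; β=4, v≡3 (mod 5); (2|5)=-1, (3|5)=-1; sign (−1)^0·-1^4·-1^9 = -1.
(a,b)_11: α=4, u≡5; β=2, v≡4 (mod 11); (5|11)=+1, (4|11)=+1; sign (−1)^0·+1^2·+1^4 = +1.
|Ram(-1714765, -342953)| = 6, even; anisotropic at {2, 5, 13, 31, 37, ∞}.

[2, 5, 13, 31, 37, inf]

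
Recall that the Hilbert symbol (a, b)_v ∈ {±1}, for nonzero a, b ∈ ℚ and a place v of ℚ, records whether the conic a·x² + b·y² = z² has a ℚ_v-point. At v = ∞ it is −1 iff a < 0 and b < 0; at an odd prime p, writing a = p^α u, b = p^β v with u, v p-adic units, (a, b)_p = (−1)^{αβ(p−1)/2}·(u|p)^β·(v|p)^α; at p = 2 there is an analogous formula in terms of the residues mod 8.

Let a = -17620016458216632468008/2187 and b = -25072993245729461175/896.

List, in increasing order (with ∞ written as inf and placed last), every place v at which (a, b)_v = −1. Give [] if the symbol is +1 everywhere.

(a, b) ≡ (-2111163054, -9282) mod (ℚ^×)²; places V = {2, 3, 5, 7, 11, 13, 17, 19, 23, 29, 31, ∞}.
(a,b)_29: α=3, u≡11; β=2, v≡21 (mod 29); (11|29)=-1, (21|29)=-1; sign (−1)^0·-1^2·-1^3 = -1.
(a,b)_11: α=5, u≡3; β=2, v≡2 (mod 11); (3|11)=+1, (2|11)=-1; sign (−1)^0·+1^2·-1^5 = -1.
(a,b)_∞: sgn(-2111163054)=−, sgn(-9282)=−, so -1.
(a,b)_31: α=3, u≡12; β=2, v≡20 (mod 31); (12|31)=-1, (20|31)=+1; sign (−1)^0·-1^2·+1^3 = +1.
(a,b)_3: α=-7, u≡1; β=5, v≡2 (mod 3); (1|3)=+1, (2|3)=-1; sign (−1)^1·+1^5·-1^-7 = +1.
(a,b)_5: α=0, u≡1; β=2, v≡3 (mod 5); (1|5)=+1, (3|5)=-1; sign (−1)^0·+1^2·-1^0 = +1.
(a,b)_7: α=1, u≡5; β=-1, v≡2 (mod 7); (5|7)=-1, (2|7)=+1; sign (−1)^1·-1^-1·+1^1 = +1.
(a,b)_19: α=0, u≡6; β=2, v≡4 (mod 19); (6|19)=+1, (4|19)=+1; sign (−1)^0·+1^2·+1^0 = +1.
(a,b)_23: α=3, u≡6; β=2, v≡5 (mod 23); (6|23)=+1, (5|23)=-1; sign (−1)^0·+1^2·-1^3 = -1.
(a,b)_17: α=1, u≡4; β=1, v≡9 (mod 17); (4|17)=+1, (9|17)=+1; sign (−1)^0·+1^1·+1^1 = +1.
(a,b)_13: α=1, u≡4; β=1, v≡4 (mod 13); (4|13)=+1, (4|13)=+1; sign (−1)^0·+1^1·+1^1 = +1.
(a,b)_2: α=3, β=-7; u≡1, v≡7 (mod 8); ε(u)ε(v)=0·1, αω(v)=3·0, βω(u)=-7·0; sum ≡ 0  ⇒  +1.
|Ram(-2111163054, -9282)| = 4, even; anisotropic at {11, 23, 29, ∞}.

[11, 23, 29, inf]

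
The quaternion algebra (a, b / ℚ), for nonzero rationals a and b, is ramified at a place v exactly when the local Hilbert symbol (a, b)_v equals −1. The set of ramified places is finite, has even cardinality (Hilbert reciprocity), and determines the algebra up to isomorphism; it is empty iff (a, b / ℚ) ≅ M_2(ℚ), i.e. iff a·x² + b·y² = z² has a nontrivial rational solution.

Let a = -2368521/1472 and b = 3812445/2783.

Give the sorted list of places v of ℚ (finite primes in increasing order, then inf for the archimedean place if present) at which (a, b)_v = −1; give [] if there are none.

Mod squares: a ≡ -23, b ≡ 198835. Check v ∈ {∞, 2, 3, 5, 7, 11, 13, 19, 23}.
v=19: a=19^2·(≡12), b=19^1·(≡8) mod 19; (12|19)=-1, (8|19)=-1; (−1)^{2·1·9}·(-1)^1·(-1)^2 = -1.
v=∞: -23 < 0 and 198835 > 0  ⇒  (a,b)_∞ = +1.
v=5: a=5^0·(≡2), b=5^1·(≡3) mod 5; (2|5)=-1, (3|5)=-1; (−1)^{0·1·2}·(-1)^1·(-1)^0 = -1.
v=23: a=23^-1·(≡10), b=23^-1·(≡21) mod 23; (10|23)=-1, (21|23)=-1; (−1)^{-1·-1·11}·(-1)^-1·(-1)^-1 = -1.
v=3: a=3^8·(≡1), b=3^2·(≡1) mod 3; (1|3)=+1, (1|3)=+1; (−1)^{8·2·1}·(+1)^2·(+1)^8 = +1.
v=13: a=13^0·(≡9), b=13^1·(≡11) mod 13; (9|13)=+1, (11|13)=-1; (−1)^{0·1·6}·(+1)^1·(-1)^0 = +1.
v=2: v_2(a)=-6, v_2(b)=0; units ≡ 1, 3 (mod 8); ε·ε+αω+βω = 0·1+-6·1+0·0 ≡ 0  ⇒  (a,b)_2 = +1.
v=7: a=7^0·(≡3), b=7^3·(≡5) mod 7; (3|7)=-1, (5|7)=-1; (−1)^{0·3·3}·(-1)^3·(-1)^0 = -1.
v=11: a=11^0·(≡6), b=11^-2·(≡10) mod 11; (6|11)=-1, (10|11)=-1; (−1)^{0·-2·5}·(-1)^-2·(-1)^0 = +1.
|Ram(-23, 198835)| = 4, even; anisotropic at {5, 7, 19, 23}.

[5, 7, 19, 23]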